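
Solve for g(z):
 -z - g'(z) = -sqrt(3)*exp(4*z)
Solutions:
 g(z) = C1 - z^2/2 + sqrt(3)*exp(4*z)/4


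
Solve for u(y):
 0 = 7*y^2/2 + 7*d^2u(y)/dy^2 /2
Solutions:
 u(y) = C1 + C2*y - y^4/12


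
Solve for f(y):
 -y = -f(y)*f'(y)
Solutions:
 f(y) = -sqrt(C1 + y^2)
 f(y) = sqrt(C1 + y^2)


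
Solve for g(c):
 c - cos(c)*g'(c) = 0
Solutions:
 g(c) = C1 + Integral(c/cos(c), c)


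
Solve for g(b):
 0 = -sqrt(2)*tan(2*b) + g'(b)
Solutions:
 g(b) = C1 - sqrt(2)*log(cos(2*b))/2


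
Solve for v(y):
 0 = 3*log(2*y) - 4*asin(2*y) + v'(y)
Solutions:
 v(y) = C1 - 3*y*log(y) + 4*y*asin(2*y) - 3*y*log(2) + 3*y + 2*sqrt(1 - 4*y^2)


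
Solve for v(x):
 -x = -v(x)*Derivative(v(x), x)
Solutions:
 v(x) = -sqrt(C1 + x^2)
 v(x) = sqrt(C1 + x^2)


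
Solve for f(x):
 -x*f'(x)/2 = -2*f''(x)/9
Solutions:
 f(x) = C1 + C2*erfi(3*sqrt(2)*x/4)


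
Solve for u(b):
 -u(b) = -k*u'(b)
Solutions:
 u(b) = C1*exp(b/k)


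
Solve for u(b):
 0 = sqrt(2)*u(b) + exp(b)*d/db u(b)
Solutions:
 u(b) = C1*exp(sqrt(2)*exp(-b))


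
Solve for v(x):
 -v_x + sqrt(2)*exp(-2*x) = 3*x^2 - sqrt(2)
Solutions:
 v(x) = C1 - x^3 + sqrt(2)*x - sqrt(2)*exp(-2*x)/2


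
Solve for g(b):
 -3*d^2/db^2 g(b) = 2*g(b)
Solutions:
 g(b) = C1*sin(sqrt(6)*b/3) + C2*cos(sqrt(6)*b/3)


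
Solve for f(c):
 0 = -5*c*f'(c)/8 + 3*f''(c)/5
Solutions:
 f(c) = C1 + C2*erfi(5*sqrt(3)*c/12)


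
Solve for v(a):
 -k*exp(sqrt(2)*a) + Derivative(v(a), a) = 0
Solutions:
 v(a) = C1 + sqrt(2)*k*exp(sqrt(2)*a)/2


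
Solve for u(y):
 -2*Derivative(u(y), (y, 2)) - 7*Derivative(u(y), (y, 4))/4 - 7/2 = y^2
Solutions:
 u(y) = C1 + C2*y + C3*sin(2*sqrt(14)*y/7) + C4*cos(2*sqrt(14)*y/7) - y^4/24 - 7*y^2/16


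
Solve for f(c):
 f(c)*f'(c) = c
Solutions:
 f(c) = -sqrt(C1 + c^2)
 f(c) = sqrt(C1 + c^2)


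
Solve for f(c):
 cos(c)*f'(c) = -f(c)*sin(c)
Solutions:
 f(c) = C1*cos(c)


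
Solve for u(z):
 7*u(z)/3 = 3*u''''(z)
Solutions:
 u(z) = C1*exp(-sqrt(3)*7^(1/4)*z/3) + C2*exp(sqrt(3)*7^(1/4)*z/3) + C3*sin(sqrt(3)*7^(1/4)*z/3) + C4*cos(sqrt(3)*7^(1/4)*z/3)


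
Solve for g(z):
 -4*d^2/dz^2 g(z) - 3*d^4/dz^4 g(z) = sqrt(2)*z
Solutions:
 g(z) = C1 + C2*z + C3*sin(2*sqrt(3)*z/3) + C4*cos(2*sqrt(3)*z/3) - sqrt(2)*z^3/24


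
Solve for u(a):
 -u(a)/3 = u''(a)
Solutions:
 u(a) = C1*sin(sqrt(3)*a/3) + C2*cos(sqrt(3)*a/3)


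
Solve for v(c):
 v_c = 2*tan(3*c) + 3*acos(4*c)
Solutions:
 v(c) = C1 + 3*c*acos(4*c) - 3*sqrt(1 - 16*c^2)/4 - 2*log(cos(3*c))/3


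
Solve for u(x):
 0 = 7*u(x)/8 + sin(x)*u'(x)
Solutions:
 u(x) = C1*(cos(x) + 1)^(7/16)/(cos(x) - 1)^(7/16)


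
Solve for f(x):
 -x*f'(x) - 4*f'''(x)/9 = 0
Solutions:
 f(x) = C1 + Integral(C2*airyai(-2^(1/3)*3^(2/3)*x/2) + C3*airybi(-2^(1/3)*3^(2/3)*x/2), x)


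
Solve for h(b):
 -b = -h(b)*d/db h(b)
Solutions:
 h(b) = -sqrt(C1 + b^2)
 h(b) = sqrt(C1 + b^2)


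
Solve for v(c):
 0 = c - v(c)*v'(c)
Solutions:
 v(c) = -sqrt(C1 + c^2)
 v(c) = sqrt(C1 + c^2)


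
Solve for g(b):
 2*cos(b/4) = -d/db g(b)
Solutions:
 g(b) = C1 - 8*sin(b/4)


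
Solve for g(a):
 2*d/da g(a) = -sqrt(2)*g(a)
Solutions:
 g(a) = C1*exp(-sqrt(2)*a/2)


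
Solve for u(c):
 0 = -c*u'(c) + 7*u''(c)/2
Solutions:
 u(c) = C1 + C2*erfi(sqrt(7)*c/7)


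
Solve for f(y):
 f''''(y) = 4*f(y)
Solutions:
 f(y) = C1*exp(-sqrt(2)*y) + C2*exp(sqrt(2)*y) + C3*sin(sqrt(2)*y) + C4*cos(sqrt(2)*y)


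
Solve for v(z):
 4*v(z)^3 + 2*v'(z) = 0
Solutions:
 v(z) = -sqrt(2)*sqrt(-1/(C1 - 2*z))/2
 v(z) = sqrt(2)*sqrt(-1/(C1 - 2*z))/2


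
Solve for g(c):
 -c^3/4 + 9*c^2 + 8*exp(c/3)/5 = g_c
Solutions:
 g(c) = C1 - c^4/16 + 3*c^3 + 24*exp(c/3)/5


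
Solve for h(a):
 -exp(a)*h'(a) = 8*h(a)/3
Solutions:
 h(a) = C1*exp(8*exp(-a)/3)


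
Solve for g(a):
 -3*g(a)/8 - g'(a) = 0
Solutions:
 g(a) = C1*exp(-3*a/8)


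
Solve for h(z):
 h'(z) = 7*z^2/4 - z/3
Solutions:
 h(z) = C1 + 7*z^3/12 - z^2/6


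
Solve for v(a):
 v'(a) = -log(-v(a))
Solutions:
 -li(-v(a)) = C1 - a


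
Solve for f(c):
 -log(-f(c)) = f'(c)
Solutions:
 -li(-f(c)) = C1 - c


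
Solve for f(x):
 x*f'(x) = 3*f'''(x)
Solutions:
 f(x) = C1 + Integral(C2*airyai(3^(2/3)*x/3) + C3*airybi(3^(2/3)*x/3), x)


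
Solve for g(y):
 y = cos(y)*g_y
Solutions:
 g(y) = C1 + Integral(y/cos(y), y)


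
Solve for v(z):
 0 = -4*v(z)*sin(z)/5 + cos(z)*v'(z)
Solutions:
 v(z) = C1/cos(z)^(4/5)


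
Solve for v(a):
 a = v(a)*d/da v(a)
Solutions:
 v(a) = -sqrt(C1 + a^2)
 v(a) = sqrt(C1 + a^2)


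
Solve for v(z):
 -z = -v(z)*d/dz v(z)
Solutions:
 v(z) = -sqrt(C1 + z^2)
 v(z) = sqrt(C1 + z^2)


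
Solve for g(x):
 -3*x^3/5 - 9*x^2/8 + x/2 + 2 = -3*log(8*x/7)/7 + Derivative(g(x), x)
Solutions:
 g(x) = C1 - 3*x^4/20 - 3*x^3/8 + x^2/4 + 3*x*log(x)/7 - 3*x*log(7)/7 + 9*x*log(2)/7 + 11*x/7


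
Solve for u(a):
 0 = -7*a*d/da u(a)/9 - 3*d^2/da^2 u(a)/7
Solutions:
 u(a) = C1 + C2*erf(7*sqrt(6)*a/18)


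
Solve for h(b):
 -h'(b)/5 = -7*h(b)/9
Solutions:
 h(b) = C1*exp(35*b/9)


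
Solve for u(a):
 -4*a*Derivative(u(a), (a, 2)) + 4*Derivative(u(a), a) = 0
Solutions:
 u(a) = C1 + C2*a^2


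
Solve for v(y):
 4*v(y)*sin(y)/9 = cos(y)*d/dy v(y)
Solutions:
 v(y) = C1/cos(y)^(4/9)


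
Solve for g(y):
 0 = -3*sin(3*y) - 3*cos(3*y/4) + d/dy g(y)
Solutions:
 g(y) = C1 + 4*sin(3*y/4) - cos(3*y)


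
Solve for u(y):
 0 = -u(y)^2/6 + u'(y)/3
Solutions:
 u(y) = -2/(C1 + y)


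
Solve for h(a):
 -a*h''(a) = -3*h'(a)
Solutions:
 h(a) = C1 + C2*a^4


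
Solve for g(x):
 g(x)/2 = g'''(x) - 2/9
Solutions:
 g(x) = C3*exp(2^(2/3)*x/2) + (C1*sin(2^(2/3)*sqrt(3)*x/4) + C2*cos(2^(2/3)*sqrt(3)*x/4))*exp(-2^(2/3)*x/4) - 4/9


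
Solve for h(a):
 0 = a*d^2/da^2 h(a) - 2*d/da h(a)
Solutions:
 h(a) = C1 + C2*a^3


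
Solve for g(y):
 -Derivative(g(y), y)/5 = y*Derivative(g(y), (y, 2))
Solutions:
 g(y) = C1 + C2*y^(4/5)


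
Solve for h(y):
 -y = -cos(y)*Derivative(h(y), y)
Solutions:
 h(y) = C1 + Integral(y/cos(y), y)


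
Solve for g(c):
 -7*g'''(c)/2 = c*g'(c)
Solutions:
 g(c) = C1 + Integral(C2*airyai(-2^(1/3)*7^(2/3)*c/7) + C3*airybi(-2^(1/3)*7^(2/3)*c/7), c)


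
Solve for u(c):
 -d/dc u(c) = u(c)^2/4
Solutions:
 u(c) = 4/(C1 + c)


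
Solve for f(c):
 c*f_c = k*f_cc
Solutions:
 f(c) = C1 + C2*erf(sqrt(2)*c*sqrt(-1/k)/2)/sqrt(-1/k)


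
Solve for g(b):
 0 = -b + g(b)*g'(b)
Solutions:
 g(b) = -sqrt(C1 + b^2)
 g(b) = sqrt(C1 + b^2)


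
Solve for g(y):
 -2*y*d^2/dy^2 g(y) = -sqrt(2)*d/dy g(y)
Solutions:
 g(y) = C1 + C2*y^(sqrt(2)/2 + 1)


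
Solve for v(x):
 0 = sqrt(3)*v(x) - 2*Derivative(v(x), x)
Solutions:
 v(x) = C1*exp(sqrt(3)*x/2)


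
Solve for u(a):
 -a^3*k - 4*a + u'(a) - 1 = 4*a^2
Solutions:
 u(a) = C1 + a^4*k/4 + 4*a^3/3 + 2*a^2 + a


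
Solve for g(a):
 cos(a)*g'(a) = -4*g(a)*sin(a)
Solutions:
 g(a) = C1*cos(a)^4


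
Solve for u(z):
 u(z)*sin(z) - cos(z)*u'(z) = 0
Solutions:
 u(z) = C1/cos(z)


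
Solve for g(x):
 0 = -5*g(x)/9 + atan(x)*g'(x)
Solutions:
 g(x) = C1*exp(5*Integral(1/atan(x), x)/9)


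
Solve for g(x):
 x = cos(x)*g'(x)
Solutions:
 g(x) = C1 + Integral(x/cos(x), x)


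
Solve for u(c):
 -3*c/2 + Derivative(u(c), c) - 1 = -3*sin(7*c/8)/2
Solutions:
 u(c) = C1 + 3*c^2/4 + c + 12*cos(7*c/8)/7


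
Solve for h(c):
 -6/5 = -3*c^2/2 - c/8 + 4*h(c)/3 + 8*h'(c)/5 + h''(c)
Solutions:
 h(c) = 9*c^2/8 - 417*c/160 + (C1*sin(2*sqrt(39)*c/15) + C2*cos(2*sqrt(39)*c/15))*exp(-4*c/5) + 27/50


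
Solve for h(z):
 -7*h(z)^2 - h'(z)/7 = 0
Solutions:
 h(z) = 1/(C1 + 49*z)


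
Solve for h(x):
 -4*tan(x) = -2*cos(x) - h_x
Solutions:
 h(x) = C1 - 4*log(cos(x)) - 2*sin(x)


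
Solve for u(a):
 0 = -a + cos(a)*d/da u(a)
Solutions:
 u(a) = C1 + Integral(a/cos(a), a)


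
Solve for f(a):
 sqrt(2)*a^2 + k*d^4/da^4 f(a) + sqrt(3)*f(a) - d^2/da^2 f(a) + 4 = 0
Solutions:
 f(a) = C1*exp(-sqrt(2)*a*sqrt((1 - sqrt(-4*sqrt(3)*k + 1))/k)/2) + C2*exp(sqrt(2)*a*sqrt((1 - sqrt(-4*sqrt(3)*k + 1))/k)/2) + C3*exp(-sqrt(2)*a*sqrt((sqrt(-4*sqrt(3)*k + 1) + 1)/k)/2) + C4*exp(sqrt(2)*a*sqrt((sqrt(-4*sqrt(3)*k + 1) + 1)/k)/2) - sqrt(6)*a^2/3 - 4*sqrt(3)/3 - 2*sqrt(2)/3


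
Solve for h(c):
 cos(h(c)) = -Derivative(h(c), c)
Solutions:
 h(c) = pi - asin((C1 + exp(2*c))/(C1 - exp(2*c)))
 h(c) = asin((C1 + exp(2*c))/(C1 - exp(2*c)))


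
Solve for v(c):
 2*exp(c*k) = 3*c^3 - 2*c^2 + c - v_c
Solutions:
 v(c) = C1 + 3*c^4/4 - 2*c^3/3 + c^2/2 - 2*exp(c*k)/k


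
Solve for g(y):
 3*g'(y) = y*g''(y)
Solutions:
 g(y) = C1 + C2*y^4


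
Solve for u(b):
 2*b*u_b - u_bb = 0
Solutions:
 u(b) = C1 + C2*erfi(b)


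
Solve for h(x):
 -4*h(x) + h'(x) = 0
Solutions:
 h(x) = C1*exp(4*x)


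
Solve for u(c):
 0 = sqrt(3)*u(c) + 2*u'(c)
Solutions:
 u(c) = C1*exp(-sqrt(3)*c/2)


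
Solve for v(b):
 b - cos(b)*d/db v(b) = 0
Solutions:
 v(b) = C1 + Integral(b/cos(b), b)


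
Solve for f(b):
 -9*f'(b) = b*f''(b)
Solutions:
 f(b) = C1 + C2/b^8


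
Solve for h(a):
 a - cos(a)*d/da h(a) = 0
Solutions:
 h(a) = C1 + Integral(a/cos(a), a)


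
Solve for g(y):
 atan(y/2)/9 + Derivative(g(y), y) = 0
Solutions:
 g(y) = C1 - y*atan(y/2)/9 + log(y^2 + 4)/9


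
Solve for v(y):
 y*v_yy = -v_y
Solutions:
 v(y) = C1 + C2*log(y)


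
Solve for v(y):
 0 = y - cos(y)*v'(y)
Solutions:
 v(y) = C1 + Integral(y/cos(y), y)


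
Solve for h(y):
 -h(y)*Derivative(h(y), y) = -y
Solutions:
 h(y) = -sqrt(C1 + y^2)
 h(y) = sqrt(C1 + y^2)


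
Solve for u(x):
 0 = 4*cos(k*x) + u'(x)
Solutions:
 u(x) = C1 - 4*sin(k*x)/k


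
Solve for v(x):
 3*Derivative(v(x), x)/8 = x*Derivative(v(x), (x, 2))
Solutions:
 v(x) = C1 + C2*x^(11/8)


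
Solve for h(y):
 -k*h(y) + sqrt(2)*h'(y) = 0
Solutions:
 h(y) = C1*exp(sqrt(2)*k*y/2)


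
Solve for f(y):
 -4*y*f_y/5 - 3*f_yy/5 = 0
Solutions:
 f(y) = C1 + C2*erf(sqrt(6)*y/3)


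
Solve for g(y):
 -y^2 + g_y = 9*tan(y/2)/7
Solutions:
 g(y) = C1 + y^3/3 - 18*log(cos(y/2))/7


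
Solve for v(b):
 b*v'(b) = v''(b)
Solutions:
 v(b) = C1 + C2*erfi(sqrt(2)*b/2)


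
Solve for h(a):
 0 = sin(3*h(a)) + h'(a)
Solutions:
 h(a) = -acos((-C1 - exp(6*a))/(C1 - exp(6*a)))/3 + 2*pi/3
 h(a) = acos((-C1 - exp(6*a))/(C1 - exp(6*a)))/3


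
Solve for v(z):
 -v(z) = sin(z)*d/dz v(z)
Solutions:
 v(z) = C1*sqrt(cos(z) + 1)/sqrt(cos(z) - 1)


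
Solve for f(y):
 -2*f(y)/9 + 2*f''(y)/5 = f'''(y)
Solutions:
 f(y) = C1*exp(y*(4/(5*sqrt(5385) + 367)^(1/3) + 4 + (5*sqrt(5385) + 367)^(1/3))/30)*sin(sqrt(3)*y*(-(5*sqrt(5385) + 367)^(1/3) + 4/(5*sqrt(5385) + 367)^(1/3))/30) + C2*exp(y*(4/(5*sqrt(5385) + 367)^(1/3) + 4 + (5*sqrt(5385) + 367)^(1/3))/30)*cos(sqrt(3)*y*(-(5*sqrt(5385) + 367)^(1/3) + 4/(5*sqrt(5385) + 367)^(1/3))/30) + C3*exp(y*(-(5*sqrt(5385) + 367)^(1/3) - 4/(5*sqrt(5385) + 367)^(1/3) + 2)/15)


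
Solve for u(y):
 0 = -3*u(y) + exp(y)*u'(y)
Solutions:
 u(y) = C1*exp(-3*exp(-y))


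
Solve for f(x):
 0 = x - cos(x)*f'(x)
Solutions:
 f(x) = C1 + Integral(x/cos(x), x)


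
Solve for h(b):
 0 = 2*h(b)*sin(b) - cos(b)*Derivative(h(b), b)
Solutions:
 h(b) = C1/cos(b)^2


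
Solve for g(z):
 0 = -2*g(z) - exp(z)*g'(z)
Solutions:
 g(z) = C1*exp(2*exp(-z))


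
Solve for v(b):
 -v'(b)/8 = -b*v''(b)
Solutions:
 v(b) = C1 + C2*b^(9/8)


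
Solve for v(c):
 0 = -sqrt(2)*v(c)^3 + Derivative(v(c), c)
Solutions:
 v(c) = -sqrt(2)*sqrt(-1/(C1 + sqrt(2)*c))/2
 v(c) = sqrt(2)*sqrt(-1/(C1 + sqrt(2)*c))/2


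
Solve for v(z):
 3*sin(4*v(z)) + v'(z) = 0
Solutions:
 v(z) = -acos((-C1 - exp(24*z))/(C1 - exp(24*z)))/4 + pi/2
 v(z) = acos((-C1 - exp(24*z))/(C1 - exp(24*z)))/4


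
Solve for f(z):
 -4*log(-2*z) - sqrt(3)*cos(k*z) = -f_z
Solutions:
 f(z) = C1 + 4*z*log(-z) - 4*z + 4*z*log(2) + sqrt(3)*Piecewise((sin(k*z)/k, Ne(k, 0)), (z, True))


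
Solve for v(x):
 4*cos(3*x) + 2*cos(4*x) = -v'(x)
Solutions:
 v(x) = C1 - 4*sin(3*x)/3 - sin(4*x)/2


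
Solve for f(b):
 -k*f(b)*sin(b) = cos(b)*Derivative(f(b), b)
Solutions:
 f(b) = C1*exp(k*log(cos(b)))


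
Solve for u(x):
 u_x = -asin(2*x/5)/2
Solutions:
 u(x) = C1 - x*asin(2*x/5)/2 - sqrt(25 - 4*x^2)/4


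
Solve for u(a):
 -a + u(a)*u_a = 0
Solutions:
 u(a) = -sqrt(C1 + a^2)
 u(a) = sqrt(C1 + a^2)


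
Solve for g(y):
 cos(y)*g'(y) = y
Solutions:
 g(y) = C1 + Integral(y/cos(y), y)


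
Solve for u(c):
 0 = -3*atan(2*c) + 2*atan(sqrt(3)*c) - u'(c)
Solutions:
 u(c) = C1 - 3*c*atan(2*c) + 2*c*atan(sqrt(3)*c) - sqrt(3)*log(3*c^2 + 1)/3 + 3*log(4*c^2 + 1)/4


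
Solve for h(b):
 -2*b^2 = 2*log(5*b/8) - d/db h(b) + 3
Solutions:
 h(b) = C1 + 2*b^3/3 + 2*b*log(b) + b*log(25/64) + b


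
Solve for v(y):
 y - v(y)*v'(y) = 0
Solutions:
 v(y) = -sqrt(C1 + y^2)
 v(y) = sqrt(C1 + y^2)


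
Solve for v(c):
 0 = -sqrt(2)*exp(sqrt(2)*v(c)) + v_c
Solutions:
 v(c) = sqrt(2)*(2*log(-1/(C1 + sqrt(2)*c)) - log(2))/4


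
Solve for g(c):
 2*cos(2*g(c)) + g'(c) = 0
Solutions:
 g(c) = -asin((C1 + exp(8*c))/(C1 - exp(8*c)))/2 + pi/2
 g(c) = asin((C1 + exp(8*c))/(C1 - exp(8*c)))/2


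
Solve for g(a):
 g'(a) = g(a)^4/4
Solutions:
 g(a) = 2^(2/3)*(-1/(C1 + 3*a))^(1/3)
 g(a) = (-1/(C1 + a))^(1/3)*(-6^(2/3) - 3*2^(2/3)*3^(1/6)*I)/6
 g(a) = (-1/(C1 + a))^(1/3)*(-6^(2/3) + 3*2^(2/3)*3^(1/6)*I)/6


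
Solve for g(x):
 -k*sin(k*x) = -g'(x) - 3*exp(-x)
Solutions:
 g(x) = C1 - cos(k*x) + 3*exp(-x)


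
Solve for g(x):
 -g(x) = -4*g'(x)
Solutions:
 g(x) = C1*exp(x/4)


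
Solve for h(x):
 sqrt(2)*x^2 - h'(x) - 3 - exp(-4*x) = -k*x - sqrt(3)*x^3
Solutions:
 h(x) = C1 + k*x^2/2 + sqrt(3)*x^4/4 + sqrt(2)*x^3/3 - 3*x + exp(-4*x)/4


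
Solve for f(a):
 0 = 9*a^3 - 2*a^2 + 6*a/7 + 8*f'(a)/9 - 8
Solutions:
 f(a) = C1 - 81*a^4/32 + 3*a^3/4 - 27*a^2/56 + 9*a


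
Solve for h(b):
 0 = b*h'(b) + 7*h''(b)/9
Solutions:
 h(b) = C1 + C2*erf(3*sqrt(14)*b/14)


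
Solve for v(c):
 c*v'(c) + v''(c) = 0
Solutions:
 v(c) = C1 + C2*erf(sqrt(2)*c/2)


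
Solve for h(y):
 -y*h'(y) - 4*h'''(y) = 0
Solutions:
 h(y) = C1 + Integral(C2*airyai(-2^(1/3)*y/2) + C3*airybi(-2^(1/3)*y/2), y)


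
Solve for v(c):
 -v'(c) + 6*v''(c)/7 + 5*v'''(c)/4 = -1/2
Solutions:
 v(c) = C1 + C2*exp(2*c*(-6 + sqrt(281))/35) + C3*exp(-2*c*(6 + sqrt(281))/35) + c/2


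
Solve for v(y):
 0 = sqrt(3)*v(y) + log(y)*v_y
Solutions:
 v(y) = C1*exp(-sqrt(3)*li(y))


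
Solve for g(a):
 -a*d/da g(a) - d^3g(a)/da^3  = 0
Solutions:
 g(a) = C1 + Integral(C2*airyai(-a) + C3*airybi(-a), a)


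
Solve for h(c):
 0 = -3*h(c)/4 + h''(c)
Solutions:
 h(c) = C1*exp(-sqrt(3)*c/2) + C2*exp(sqrt(3)*c/2)


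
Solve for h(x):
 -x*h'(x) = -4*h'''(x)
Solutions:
 h(x) = C1 + Integral(C2*airyai(2^(1/3)*x/2) + C3*airybi(2^(1/3)*x/2), x)


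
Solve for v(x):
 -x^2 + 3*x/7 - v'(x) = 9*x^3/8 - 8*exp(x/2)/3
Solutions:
 v(x) = C1 - 9*x^4/32 - x^3/3 + 3*x^2/14 + 16*exp(x/2)/3


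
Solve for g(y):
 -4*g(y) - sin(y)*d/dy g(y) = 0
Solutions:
 g(y) = C1*(cos(y)^2 + 2*cos(y) + 1)/(cos(y)^2 - 2*cos(y) + 1)


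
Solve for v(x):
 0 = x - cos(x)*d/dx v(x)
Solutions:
 v(x) = C1 + Integral(x/cos(x), x)


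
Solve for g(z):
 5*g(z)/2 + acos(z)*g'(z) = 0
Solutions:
 g(z) = C1*exp(-5*Integral(1/acos(z), z)/2)


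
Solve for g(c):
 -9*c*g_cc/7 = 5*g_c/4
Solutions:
 g(c) = C1 + C2*c^(1/36)


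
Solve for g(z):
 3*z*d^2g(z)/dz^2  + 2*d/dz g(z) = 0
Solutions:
 g(z) = C1 + C2*z^(1/3)


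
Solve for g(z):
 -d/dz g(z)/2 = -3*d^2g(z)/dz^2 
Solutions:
 g(z) = C1 + C2*exp(z/6)


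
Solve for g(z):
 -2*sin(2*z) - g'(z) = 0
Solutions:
 g(z) = C1 + cos(2*z)


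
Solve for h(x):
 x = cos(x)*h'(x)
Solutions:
 h(x) = C1 + Integral(x/cos(x), x)


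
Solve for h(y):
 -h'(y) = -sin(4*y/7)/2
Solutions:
 h(y) = C1 - 7*cos(4*y/7)/8


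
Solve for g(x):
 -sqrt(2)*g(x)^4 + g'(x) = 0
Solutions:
 g(x) = (-1/(C1 + 3*sqrt(2)*x))^(1/3)
 g(x) = (-1/(C1 + sqrt(2)*x))^(1/3)*(-3^(2/3) - 3*3^(1/6)*I)/6
 g(x) = (-1/(C1 + sqrt(2)*x))^(1/3)*(-3^(2/3) + 3*3^(1/6)*I)/6


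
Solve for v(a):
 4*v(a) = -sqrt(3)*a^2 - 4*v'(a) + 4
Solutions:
 v(a) = C1*exp(-a) - sqrt(3)*a^2/4 + sqrt(3)*a/2 - sqrt(3)/2 + 1


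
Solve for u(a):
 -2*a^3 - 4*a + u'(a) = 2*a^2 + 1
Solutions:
 u(a) = C1 + a^4/2 + 2*a^3/3 + 2*a^2 + a


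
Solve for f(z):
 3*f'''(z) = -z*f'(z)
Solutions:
 f(z) = C1 + Integral(C2*airyai(-3^(2/3)*z/3) + C3*airybi(-3^(2/3)*z/3), z)


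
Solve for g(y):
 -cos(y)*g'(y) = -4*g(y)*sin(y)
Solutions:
 g(y) = C1/cos(y)^4


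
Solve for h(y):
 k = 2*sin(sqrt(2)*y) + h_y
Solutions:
 h(y) = C1 + k*y + sqrt(2)*cos(sqrt(2)*y)


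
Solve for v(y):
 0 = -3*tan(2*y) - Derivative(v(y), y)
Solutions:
 v(y) = C1 + 3*log(cos(2*y))/2


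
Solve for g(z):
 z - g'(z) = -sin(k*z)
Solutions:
 g(z) = C1 + z^2/2 - cos(k*z)/k


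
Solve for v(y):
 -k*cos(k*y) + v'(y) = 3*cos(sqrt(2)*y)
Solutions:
 v(y) = C1 + 3*sqrt(2)*sin(sqrt(2)*y)/2 + sin(k*y)


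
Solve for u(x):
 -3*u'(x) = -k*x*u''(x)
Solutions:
 u(x) = C1 + x^(((re(k) + 3)*re(k) + im(k)^2)/(re(k)^2 + im(k)^2))*(C2*sin(3*log(x)*Abs(im(k))/(re(k)^2 + im(k)^2)) + C3*cos(3*log(x)*im(k)/(re(k)^2 + im(k)^2)))


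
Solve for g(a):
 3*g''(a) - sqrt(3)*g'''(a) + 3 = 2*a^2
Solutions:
 g(a) = C1 + C2*a + C3*exp(sqrt(3)*a) + a^4/18 + 2*sqrt(3)*a^3/27 - 5*a^2/18


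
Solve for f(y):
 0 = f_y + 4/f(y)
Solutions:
 f(y) = -sqrt(C1 - 8*y)
 f(y) = sqrt(C1 - 8*y)


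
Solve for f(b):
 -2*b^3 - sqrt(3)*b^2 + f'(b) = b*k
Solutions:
 f(b) = C1 + b^4/2 + sqrt(3)*b^3/3 + b^2*k/2


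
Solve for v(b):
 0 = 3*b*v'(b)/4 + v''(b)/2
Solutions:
 v(b) = C1 + C2*erf(sqrt(3)*b/2)


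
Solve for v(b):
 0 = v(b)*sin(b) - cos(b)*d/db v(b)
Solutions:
 v(b) = C1/cos(b)


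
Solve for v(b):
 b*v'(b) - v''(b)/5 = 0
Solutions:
 v(b) = C1 + C2*erfi(sqrt(10)*b/2)


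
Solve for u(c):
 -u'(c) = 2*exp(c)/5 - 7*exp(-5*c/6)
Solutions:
 u(c) = C1 - 2*exp(c)/5 - 42*exp(-5*c/6)/5


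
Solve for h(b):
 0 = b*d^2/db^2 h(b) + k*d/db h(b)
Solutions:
 h(b) = C1 + b^(1 - re(k))*(C2*sin(log(b)*Abs(im(k))) + C3*cos(log(b)*im(k)))


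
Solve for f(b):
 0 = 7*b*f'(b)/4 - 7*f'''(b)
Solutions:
 f(b) = C1 + Integral(C2*airyai(2^(1/3)*b/2) + C3*airybi(2^(1/3)*b/2), b)


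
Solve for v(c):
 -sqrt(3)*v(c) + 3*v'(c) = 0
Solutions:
 v(c) = C1*exp(sqrt(3)*c/3)


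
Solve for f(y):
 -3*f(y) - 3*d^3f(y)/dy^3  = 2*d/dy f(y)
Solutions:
 f(y) = C1*exp(2^(1/3)*y*(-4/(27 + sqrt(761))^(1/3) + 2^(1/3)*(27 + sqrt(761))^(1/3))/12)*sin(2^(1/3)*sqrt(3)*y*(4/(27 + sqrt(761))^(1/3) + 2^(1/3)*(27 + sqrt(761))^(1/3))/12) + C2*exp(2^(1/3)*y*(-4/(27 + sqrt(761))^(1/3) + 2^(1/3)*(27 + sqrt(761))^(1/3))/12)*cos(2^(1/3)*sqrt(3)*y*(4/(27 + sqrt(761))^(1/3) + 2^(1/3)*(27 + sqrt(761))^(1/3))/12) + C3*exp(-2^(1/3)*y*(-4/(27 + sqrt(761))^(1/3) + 2^(1/3)*(27 + sqrt(761))^(1/3))/6)


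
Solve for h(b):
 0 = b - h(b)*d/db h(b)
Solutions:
 h(b) = -sqrt(C1 + b^2)
 h(b) = sqrt(C1 + b^2)


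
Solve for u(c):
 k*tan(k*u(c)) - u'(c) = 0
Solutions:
 u(c) = Piecewise((-asin(exp(C1*k + c*k^2))/k + pi/k, Ne(k, 0)), (nan, True))
 u(c) = Piecewise((asin(exp(C1*k + c*k^2))/k, Ne(k, 0)), (nan, True))


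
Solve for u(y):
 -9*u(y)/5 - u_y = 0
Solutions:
 u(y) = C1*exp(-9*y/5)


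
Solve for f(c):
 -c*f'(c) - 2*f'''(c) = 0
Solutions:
 f(c) = C1 + Integral(C2*airyai(-2^(2/3)*c/2) + C3*airybi(-2^(2/3)*c/2), c)


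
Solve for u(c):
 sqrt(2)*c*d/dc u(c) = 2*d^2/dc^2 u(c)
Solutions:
 u(c) = C1 + C2*erfi(2^(1/4)*c/2)


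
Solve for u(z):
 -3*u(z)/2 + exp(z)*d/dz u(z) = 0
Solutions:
 u(z) = C1*exp(-3*exp(-z)/2)


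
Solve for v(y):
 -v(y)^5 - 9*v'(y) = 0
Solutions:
 v(y) = -sqrt(3)*(1/(C1 + 4*y))^(1/4)
 v(y) = sqrt(3)*(1/(C1 + 4*y))^(1/4)
 v(y) = -sqrt(3)*I*(1/(C1 + 4*y))^(1/4)
 v(y) = sqrt(3)*I*(1/(C1 + 4*y))^(1/4)


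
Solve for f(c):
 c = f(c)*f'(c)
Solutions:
 f(c) = -sqrt(C1 + c^2)
 f(c) = sqrt(C1 + c^2)


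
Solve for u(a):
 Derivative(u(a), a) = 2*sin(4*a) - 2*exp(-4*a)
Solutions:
 u(a) = C1 - cos(4*a)/2 + exp(-4*a)/2


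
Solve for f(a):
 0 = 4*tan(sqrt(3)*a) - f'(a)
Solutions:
 f(a) = C1 - 4*sqrt(3)*log(cos(sqrt(3)*a))/3


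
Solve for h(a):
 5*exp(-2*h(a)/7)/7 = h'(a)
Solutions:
 h(a) = 7*log(-sqrt(C1 + 5*a)) - 7*log(7) + 7*log(2)/2
 h(a) = 7*log(C1 + 5*a)/2 - 7*log(7) + 7*log(2)/2


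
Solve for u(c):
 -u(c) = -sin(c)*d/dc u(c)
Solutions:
 u(c) = C1*sqrt(cos(c) - 1)/sqrt(cos(c) + 1)


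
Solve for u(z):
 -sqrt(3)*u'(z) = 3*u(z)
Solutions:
 u(z) = C1*exp(-sqrt(3)*z)


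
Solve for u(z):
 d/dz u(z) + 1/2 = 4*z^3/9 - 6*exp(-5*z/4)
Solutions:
 u(z) = C1 + z^4/9 - z/2 + 24*exp(-5*z/4)/5


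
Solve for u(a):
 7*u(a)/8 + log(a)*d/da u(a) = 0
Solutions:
 u(a) = C1*exp(-7*li(a)/8)


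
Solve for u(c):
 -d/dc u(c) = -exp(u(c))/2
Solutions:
 u(c) = log(-1/(C1 + c)) + log(2)


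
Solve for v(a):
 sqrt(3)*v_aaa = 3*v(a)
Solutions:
 v(a) = C3*exp(3^(1/6)*a) + (C1*sin(3^(2/3)*a/2) + C2*cos(3^(2/3)*a/2))*exp(-3^(1/6)*a/2)


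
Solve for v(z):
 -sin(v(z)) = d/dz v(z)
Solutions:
 v(z) = -acos((-C1 - exp(2*z))/(C1 - exp(2*z))) + 2*pi
 v(z) = acos((-C1 - exp(2*z))/(C1 - exp(2*z)))


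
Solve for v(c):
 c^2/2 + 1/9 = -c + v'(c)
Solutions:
 v(c) = C1 + c^3/6 + c^2/2 + c/9


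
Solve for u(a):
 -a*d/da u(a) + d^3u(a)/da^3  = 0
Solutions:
 u(a) = C1 + Integral(C2*airyai(a) + C3*airybi(a), a)


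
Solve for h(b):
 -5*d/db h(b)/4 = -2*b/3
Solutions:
 h(b) = C1 + 4*b^2/15


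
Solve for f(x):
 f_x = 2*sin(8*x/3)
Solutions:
 f(x) = C1 - 3*cos(8*x/3)/4


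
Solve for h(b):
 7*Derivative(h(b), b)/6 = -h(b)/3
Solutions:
 h(b) = C1*exp(-2*b/7)


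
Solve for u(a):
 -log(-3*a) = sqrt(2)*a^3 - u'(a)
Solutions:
 u(a) = C1 + sqrt(2)*a^4/4 + a*log(-a) + a*(-1 + log(3))


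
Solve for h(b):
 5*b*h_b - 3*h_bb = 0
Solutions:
 h(b) = C1 + C2*erfi(sqrt(30)*b/6)


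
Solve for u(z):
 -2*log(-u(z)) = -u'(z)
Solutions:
 -li(-u(z)) = C1 + 2*z


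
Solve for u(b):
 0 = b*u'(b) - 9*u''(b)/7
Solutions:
 u(b) = C1 + C2*erfi(sqrt(14)*b/6)


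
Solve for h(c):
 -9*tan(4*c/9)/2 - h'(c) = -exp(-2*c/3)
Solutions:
 h(c) = C1 - 81*log(tan(4*c/9)^2 + 1)/16 - 3*exp(-2*c/3)/2


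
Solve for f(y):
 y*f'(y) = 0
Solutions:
 f(y) = C1


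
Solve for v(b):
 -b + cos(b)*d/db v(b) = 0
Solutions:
 v(b) = C1 + Integral(b/cos(b), b)


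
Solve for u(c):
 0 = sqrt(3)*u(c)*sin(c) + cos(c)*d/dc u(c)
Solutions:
 u(c) = C1*cos(c)^(sqrt(3))


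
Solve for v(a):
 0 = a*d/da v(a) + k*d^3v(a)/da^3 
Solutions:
 v(a) = C1 + Integral(C2*airyai(a*(-1/k)^(1/3)) + C3*airybi(a*(-1/k)^(1/3)), a)


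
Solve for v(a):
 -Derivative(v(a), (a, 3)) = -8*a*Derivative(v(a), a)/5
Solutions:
 v(a) = C1 + Integral(C2*airyai(2*5^(2/3)*a/5) + C3*airybi(2*5^(2/3)*a/5), a)


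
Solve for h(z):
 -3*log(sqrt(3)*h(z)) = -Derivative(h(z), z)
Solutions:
 -2*Integral(1/(2*log(_y) + log(3)), (_y, h(z)))/3 = C1 - z


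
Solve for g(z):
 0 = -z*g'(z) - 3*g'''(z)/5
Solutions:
 g(z) = C1 + Integral(C2*airyai(-3^(2/3)*5^(1/3)*z/3) + C3*airybi(-3^(2/3)*5^(1/3)*z/3), z)


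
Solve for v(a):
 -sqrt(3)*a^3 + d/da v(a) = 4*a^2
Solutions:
 v(a) = C1 + sqrt(3)*a^4/4 + 4*a^3/3


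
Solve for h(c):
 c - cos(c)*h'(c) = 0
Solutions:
 h(c) = C1 + Integral(c/cos(c), c)


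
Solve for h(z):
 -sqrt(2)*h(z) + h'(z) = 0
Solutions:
 h(z) = C1*exp(sqrt(2)*z)


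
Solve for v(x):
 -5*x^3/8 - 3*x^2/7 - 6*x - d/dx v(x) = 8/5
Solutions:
 v(x) = C1 - 5*x^4/32 - x^3/7 - 3*x^2 - 8*x/5


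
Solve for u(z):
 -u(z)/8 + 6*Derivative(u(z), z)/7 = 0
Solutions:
 u(z) = C1*exp(7*z/48)


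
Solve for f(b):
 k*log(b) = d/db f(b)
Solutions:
 f(b) = C1 + b*k*log(b) - b*k


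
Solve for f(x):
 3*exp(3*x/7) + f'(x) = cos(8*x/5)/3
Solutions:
 f(x) = C1 - 7*exp(3*x/7) + 5*sin(8*x/5)/24


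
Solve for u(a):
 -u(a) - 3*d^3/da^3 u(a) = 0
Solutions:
 u(a) = C3*exp(-3^(2/3)*a/3) + (C1*sin(3^(1/6)*a/2) + C2*cos(3^(1/6)*a/2))*exp(3^(2/3)*a/6)


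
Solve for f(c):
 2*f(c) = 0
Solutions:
 f(c) = 0


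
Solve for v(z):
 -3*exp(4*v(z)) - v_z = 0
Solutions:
 v(z) = log(-I*(1/(C1 + 12*z))^(1/4))
 v(z) = log(I*(1/(C1 + 12*z))^(1/4))
 v(z) = log(-(1/(C1 + 12*z))^(1/4))
 v(z) = log(1/(C1 + 12*z))/4


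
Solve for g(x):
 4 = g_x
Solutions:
 g(x) = C1 + 4*x


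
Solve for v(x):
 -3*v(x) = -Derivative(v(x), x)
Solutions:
 v(x) = C1*exp(3*x)


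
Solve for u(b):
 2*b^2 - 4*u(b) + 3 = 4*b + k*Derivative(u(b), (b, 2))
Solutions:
 u(b) = C1*exp(-2*b*sqrt(-1/k)) + C2*exp(2*b*sqrt(-1/k)) + b^2/2 - b - k/4 + 3/4


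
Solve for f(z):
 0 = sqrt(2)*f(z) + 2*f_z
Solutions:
 f(z) = C1*exp(-sqrt(2)*z/2)


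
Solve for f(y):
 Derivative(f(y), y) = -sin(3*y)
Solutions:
 f(y) = C1 + cos(3*y)/3


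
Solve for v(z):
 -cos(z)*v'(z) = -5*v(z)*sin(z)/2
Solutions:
 v(z) = C1/cos(z)^(5/2)


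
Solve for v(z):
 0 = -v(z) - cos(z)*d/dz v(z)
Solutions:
 v(z) = C1*sqrt(sin(z) - 1)/sqrt(sin(z) + 1)


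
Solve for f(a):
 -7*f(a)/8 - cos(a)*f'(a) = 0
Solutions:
 f(a) = C1*(sin(a) - 1)^(7/16)/(sin(a) + 1)^(7/16)


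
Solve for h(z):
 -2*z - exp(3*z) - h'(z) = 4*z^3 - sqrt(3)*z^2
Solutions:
 h(z) = C1 - z^4 + sqrt(3)*z^3/3 - z^2 - exp(3*z)/3


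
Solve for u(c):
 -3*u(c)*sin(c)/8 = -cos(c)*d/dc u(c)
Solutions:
 u(c) = C1/cos(c)^(3/8)


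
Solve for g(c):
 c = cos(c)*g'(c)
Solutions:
 g(c) = C1 + Integral(c/cos(c), c)


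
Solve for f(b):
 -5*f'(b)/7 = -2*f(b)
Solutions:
 f(b) = C1*exp(14*b/5)


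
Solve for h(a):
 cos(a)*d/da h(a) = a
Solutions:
 h(a) = C1 + Integral(a/cos(a), a)


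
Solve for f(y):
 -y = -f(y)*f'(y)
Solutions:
 f(y) = -sqrt(C1 + y^2)
 f(y) = sqrt(C1 + y^2)


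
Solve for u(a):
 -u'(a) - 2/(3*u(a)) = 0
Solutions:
 u(a) = -sqrt(C1 - 12*a)/3
 u(a) = sqrt(C1 - 12*a)/3


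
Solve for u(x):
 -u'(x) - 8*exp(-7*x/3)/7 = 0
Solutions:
 u(x) = C1 + 24*exp(-7*x/3)/49


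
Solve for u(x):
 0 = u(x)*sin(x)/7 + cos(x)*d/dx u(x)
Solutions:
 u(x) = C1*cos(x)^(1/7)


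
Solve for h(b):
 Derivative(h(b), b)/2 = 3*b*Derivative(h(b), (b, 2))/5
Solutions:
 h(b) = C1 + C2*b^(11/6)


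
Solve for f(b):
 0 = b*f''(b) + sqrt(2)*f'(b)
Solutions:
 f(b) = C1 + C2*b^(1 - sqrt(2))


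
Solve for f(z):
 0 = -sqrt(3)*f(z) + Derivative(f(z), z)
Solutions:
 f(z) = C1*exp(sqrt(3)*z)


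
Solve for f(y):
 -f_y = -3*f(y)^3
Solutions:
 f(y) = -sqrt(2)*sqrt(-1/(C1 + 3*y))/2
 f(y) = sqrt(2)*sqrt(-1/(C1 + 3*y))/2


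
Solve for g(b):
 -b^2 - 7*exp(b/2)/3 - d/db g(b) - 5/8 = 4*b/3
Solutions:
 g(b) = C1 - b^3/3 - 2*b^2/3 - 5*b/8 - 14*exp(b/2)/3


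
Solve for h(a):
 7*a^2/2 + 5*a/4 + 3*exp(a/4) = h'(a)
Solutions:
 h(a) = C1 + 7*a^3/6 + 5*a^2/8 + 12*exp(a/4)


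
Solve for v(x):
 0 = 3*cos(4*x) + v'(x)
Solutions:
 v(x) = C1 - 3*sin(4*x)/4


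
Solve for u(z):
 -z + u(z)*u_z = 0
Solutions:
 u(z) = -sqrt(C1 + z^2)
 u(z) = sqrt(C1 + z^2)


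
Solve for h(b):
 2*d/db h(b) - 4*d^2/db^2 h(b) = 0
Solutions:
 h(b) = C1 + C2*exp(b/2)


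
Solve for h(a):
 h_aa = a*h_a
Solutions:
 h(a) = C1 + C2*erfi(sqrt(2)*a/2)


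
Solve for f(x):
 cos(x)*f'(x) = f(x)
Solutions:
 f(x) = C1*sqrt(sin(x) + 1)/sqrt(sin(x) - 1)


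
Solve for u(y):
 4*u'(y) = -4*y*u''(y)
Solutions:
 u(y) = C1 + C2*log(y)


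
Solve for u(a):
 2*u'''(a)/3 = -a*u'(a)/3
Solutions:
 u(a) = C1 + Integral(C2*airyai(-2^(2/3)*a/2) + C3*airybi(-2^(2/3)*a/2), a)


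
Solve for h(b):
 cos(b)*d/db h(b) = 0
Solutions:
 h(b) = C1


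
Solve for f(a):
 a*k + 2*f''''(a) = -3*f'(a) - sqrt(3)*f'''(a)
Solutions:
 f(a) = C1 + C2*exp(a*(-2*sqrt(3) + 3^(2/3)/(sqrt(3) + 54 + sqrt(-3 + (sqrt(3) + 54)^2))^(1/3) + 3^(1/3)*(sqrt(3) + 54 + sqrt(-3 + (sqrt(3) + 54)^2))^(1/3))/12)*sin(3^(1/6)*a*(-3^(2/3)*(sqrt(3) + 54 + sqrt(-3 + (sqrt(3) + 54)^2))^(1/3) + 3/(sqrt(3) + 54 + sqrt(-3 + (sqrt(3) + 54)^2))^(1/3))/12) + C3*exp(a*(-2*sqrt(3) + 3^(2/3)/(sqrt(3) + 54 + sqrt(-3 + (sqrt(3) + 54)^2))^(1/3) + 3^(1/3)*(sqrt(3) + 54 + sqrt(-3 + (sqrt(3) + 54)^2))^(1/3))/12)*cos(3^(1/6)*a*(-3^(2/3)*(sqrt(3) + 54 + sqrt(-3 + (sqrt(3) + 54)^2))^(1/3) + 3/(sqrt(3) + 54 + sqrt(-3 + (sqrt(3) + 54)^2))^(1/3))/12) + C4*exp(-a*(3^(2/3)/(sqrt(3) + 54 + sqrt(-3 + (sqrt(3) + 54)^2))^(1/3) + sqrt(3) + 3^(1/3)*(sqrt(3) + 54 + sqrt(-3 + (sqrt(3) + 54)^2))^(1/3))/6) - a^2*k/6


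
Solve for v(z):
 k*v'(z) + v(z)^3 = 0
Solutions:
 v(z) = -sqrt(2)*sqrt(-k/(C1*k - z))/2
 v(z) = sqrt(2)*sqrt(-k/(C1*k - z))/2


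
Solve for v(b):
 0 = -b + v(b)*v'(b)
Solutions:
 v(b) = -sqrt(C1 + b^2)
 v(b) = sqrt(C1 + b^2)


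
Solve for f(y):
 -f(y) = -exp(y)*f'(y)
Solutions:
 f(y) = C1*exp(-exp(-y))


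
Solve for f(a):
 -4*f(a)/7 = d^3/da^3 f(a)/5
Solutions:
 f(a) = C3*exp(-20^(1/3)*7^(2/3)*a/7) + (C1*sin(20^(1/3)*sqrt(3)*7^(2/3)*a/14) + C2*cos(20^(1/3)*sqrt(3)*7^(2/3)*a/14))*exp(20^(1/3)*7^(2/3)*a/14)


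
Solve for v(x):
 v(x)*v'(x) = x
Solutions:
 v(x) = -sqrt(C1 + x^2)
 v(x) = sqrt(C1 + x^2)


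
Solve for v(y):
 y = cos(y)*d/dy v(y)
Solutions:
 v(y) = C1 + Integral(y/cos(y), y)


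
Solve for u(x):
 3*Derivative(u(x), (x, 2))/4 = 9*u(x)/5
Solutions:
 u(x) = C1*exp(-2*sqrt(15)*x/5) + C2*exp(2*sqrt(15)*x/5)


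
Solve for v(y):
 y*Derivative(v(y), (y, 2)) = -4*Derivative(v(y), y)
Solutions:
 v(y) = C1 + C2/y^3


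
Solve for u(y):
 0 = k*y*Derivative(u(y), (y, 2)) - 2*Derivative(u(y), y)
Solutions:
 u(y) = C1 + y^(((re(k) + 2)*re(k) + im(k)^2)/(re(k)^2 + im(k)^2))*(C2*sin(2*log(y)*Abs(im(k))/(re(k)^2 + im(k)^2)) + C3*cos(2*log(y)*im(k)/(re(k)^2 + im(k)^2)))


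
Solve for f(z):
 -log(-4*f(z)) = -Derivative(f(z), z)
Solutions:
 -Integral(1/(log(-_y) + 2*log(2)), (_y, f(z))) = C1 - z


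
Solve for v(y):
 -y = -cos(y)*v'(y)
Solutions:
 v(y) = C1 + Integral(y/cos(y), y)


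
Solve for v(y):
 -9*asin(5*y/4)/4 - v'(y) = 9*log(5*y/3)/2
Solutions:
 v(y) = C1 - 9*y*log(y)/2 - 9*y*asin(5*y/4)/4 - 9*y*log(5)/2 + 9*y/2 + 9*y*log(3)/2 - 9*sqrt(16 - 25*y^2)/20


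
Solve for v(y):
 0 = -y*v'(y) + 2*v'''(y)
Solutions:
 v(y) = C1 + Integral(C2*airyai(2^(2/3)*y/2) + C3*airybi(2^(2/3)*y/2), y)


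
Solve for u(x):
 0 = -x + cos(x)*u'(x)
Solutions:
 u(x) = C1 + Integral(x/cos(x), x)


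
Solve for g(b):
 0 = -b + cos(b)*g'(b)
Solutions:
 g(b) = C1 + Integral(b/cos(b), b)


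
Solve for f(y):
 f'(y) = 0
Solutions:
 f(y) = C1


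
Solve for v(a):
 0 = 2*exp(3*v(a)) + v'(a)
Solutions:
 v(a) = log((-3^(2/3) - 3*3^(1/6)*I)*(1/(C1 + 2*a))^(1/3)/6)
 v(a) = log((-3^(2/3) + 3*3^(1/6)*I)*(1/(C1 + 2*a))^(1/3)/6)
 v(a) = log(1/(C1 + 6*a))/3


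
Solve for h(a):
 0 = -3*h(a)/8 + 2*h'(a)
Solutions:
 h(a) = C1*exp(3*a/16)


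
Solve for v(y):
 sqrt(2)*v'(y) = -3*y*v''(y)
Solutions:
 v(y) = C1 + C2*y^(1 - sqrt(2)/3)


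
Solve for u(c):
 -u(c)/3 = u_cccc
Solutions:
 u(c) = (C1*sin(sqrt(2)*3^(3/4)*c/6) + C2*cos(sqrt(2)*3^(3/4)*c/6))*exp(-sqrt(2)*3^(3/4)*c/6) + (C3*sin(sqrt(2)*3^(3/4)*c/6) + C4*cos(sqrt(2)*3^(3/4)*c/6))*exp(sqrt(2)*3^(3/4)*c/6)


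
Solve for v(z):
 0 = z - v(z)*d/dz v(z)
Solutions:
 v(z) = -sqrt(C1 + z^2)
 v(z) = sqrt(C1 + z^2)


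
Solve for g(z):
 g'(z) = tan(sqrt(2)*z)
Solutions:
 g(z) = C1 - sqrt(2)*log(cos(sqrt(2)*z))/2


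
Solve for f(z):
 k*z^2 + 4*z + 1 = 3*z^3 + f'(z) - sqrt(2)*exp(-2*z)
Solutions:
 f(z) = C1 + k*z^3/3 - 3*z^4/4 + 2*z^2 + z - sqrt(2)*exp(-2*z)/2


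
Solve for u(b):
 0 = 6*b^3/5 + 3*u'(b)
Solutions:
 u(b) = C1 - b^4/10


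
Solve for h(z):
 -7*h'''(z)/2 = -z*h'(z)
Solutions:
 h(z) = C1 + Integral(C2*airyai(2^(1/3)*7^(2/3)*z/7) + C3*airybi(2^(1/3)*7^(2/3)*z/7), z)


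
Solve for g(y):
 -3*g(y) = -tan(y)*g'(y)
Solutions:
 g(y) = C1*sin(y)^3


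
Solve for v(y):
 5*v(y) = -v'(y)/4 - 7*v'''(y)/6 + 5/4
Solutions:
 v(y) = C1*exp(-14^(1/3)*y*(-(420 + sqrt(176414))^(1/3) + 14^(1/3)/(420 + sqrt(176414))^(1/3))/28)*sin(14^(1/3)*sqrt(3)*y*(14^(1/3)/(420 + sqrt(176414))^(1/3) + (420 + sqrt(176414))^(1/3))/28) + C2*exp(-14^(1/3)*y*(-(420 + sqrt(176414))^(1/3) + 14^(1/3)/(420 + sqrt(176414))^(1/3))/28)*cos(14^(1/3)*sqrt(3)*y*(14^(1/3)/(420 + sqrt(176414))^(1/3) + (420 + sqrt(176414))^(1/3))/28) + C3*exp(14^(1/3)*y*(-(420 + sqrt(176414))^(1/3) + 14^(1/3)/(420 + sqrt(176414))^(1/3))/14) + 1/4


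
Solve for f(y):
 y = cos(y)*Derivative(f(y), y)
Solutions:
 f(y) = C1 + Integral(y/cos(y), y)


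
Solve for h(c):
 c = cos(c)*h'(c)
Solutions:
 h(c) = C1 + Integral(c/cos(c), c)


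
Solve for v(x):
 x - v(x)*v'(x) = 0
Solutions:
 v(x) = -sqrt(C1 + x^2)
 v(x) = sqrt(C1 + x^2)


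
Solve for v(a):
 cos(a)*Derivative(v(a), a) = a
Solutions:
 v(a) = C1 + Integral(a/cos(a), a)


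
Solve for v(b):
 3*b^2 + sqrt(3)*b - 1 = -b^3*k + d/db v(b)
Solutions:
 v(b) = C1 + b^4*k/4 + b^3 + sqrt(3)*b^2/2 - b


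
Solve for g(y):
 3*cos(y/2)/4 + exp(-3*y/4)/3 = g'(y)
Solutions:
 g(y) = C1 + 3*sin(y/2)/2 - 4*exp(-3*y/4)/9


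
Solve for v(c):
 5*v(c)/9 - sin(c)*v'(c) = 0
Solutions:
 v(c) = C1*(cos(c) - 1)^(5/18)/(cos(c) + 1)^(5/18)


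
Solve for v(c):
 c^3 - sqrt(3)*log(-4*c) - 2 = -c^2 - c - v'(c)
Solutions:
 v(c) = C1 - c^4/4 - c^3/3 - c^2/2 + sqrt(3)*c*log(-c) + c*(-sqrt(3) + 2 + 2*sqrt(3)*log(2))


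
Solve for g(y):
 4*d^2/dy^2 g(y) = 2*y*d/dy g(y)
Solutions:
 g(y) = C1 + C2*erfi(y/2)


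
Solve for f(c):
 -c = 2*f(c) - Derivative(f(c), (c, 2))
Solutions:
 f(c) = C1*exp(-sqrt(2)*c) + C2*exp(sqrt(2)*c) - c/2


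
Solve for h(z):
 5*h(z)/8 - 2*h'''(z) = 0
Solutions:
 h(z) = C3*exp(2^(2/3)*5^(1/3)*z/4) + (C1*sin(2^(2/3)*sqrt(3)*5^(1/3)*z/8) + C2*cos(2^(2/3)*sqrt(3)*5^(1/3)*z/8))*exp(-2^(2/3)*5^(1/3)*z/8)


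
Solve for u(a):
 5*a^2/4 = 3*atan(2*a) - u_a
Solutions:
 u(a) = C1 - 5*a^3/12 + 3*a*atan(2*a) - 3*log(4*a^2 + 1)/4


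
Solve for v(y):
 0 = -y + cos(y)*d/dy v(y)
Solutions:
 v(y) = C1 + Integral(y/cos(y), y)


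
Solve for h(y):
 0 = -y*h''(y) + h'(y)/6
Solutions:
 h(y) = C1 + C2*y^(7/6)


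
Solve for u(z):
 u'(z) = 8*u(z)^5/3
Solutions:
 u(z) = -3^(1/4)*(-1/(C1 + 32*z))^(1/4)
 u(z) = 3^(1/4)*(-1/(C1 + 32*z))^(1/4)
 u(z) = -3^(1/4)*I*(-1/(C1 + 32*z))^(1/4)
 u(z) = 3^(1/4)*I*(-1/(C1 + 32*z))^(1/4)


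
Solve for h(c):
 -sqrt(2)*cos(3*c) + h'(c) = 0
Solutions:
 h(c) = C1 + sqrt(2)*sin(3*c)/3


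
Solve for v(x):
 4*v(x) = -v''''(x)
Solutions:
 v(x) = (C1*sin(x) + C2*cos(x))*exp(-x) + (C3*sin(x) + C4*cos(x))*exp(x)


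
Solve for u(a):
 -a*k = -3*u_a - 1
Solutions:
 u(a) = C1 + a^2*k/6 - a/3


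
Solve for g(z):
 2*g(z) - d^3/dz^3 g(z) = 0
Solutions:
 g(z) = C3*exp(2^(1/3)*z) + (C1*sin(2^(1/3)*sqrt(3)*z/2) + C2*cos(2^(1/3)*sqrt(3)*z/2))*exp(-2^(1/3)*z/2)


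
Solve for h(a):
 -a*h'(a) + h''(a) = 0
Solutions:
 h(a) = C1 + C2*erfi(sqrt(2)*a/2)


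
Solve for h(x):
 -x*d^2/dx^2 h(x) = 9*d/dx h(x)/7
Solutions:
 h(x) = C1 + C2/x^(2/7)


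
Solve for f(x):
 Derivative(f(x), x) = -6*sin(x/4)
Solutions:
 f(x) = C1 + 24*cos(x/4)


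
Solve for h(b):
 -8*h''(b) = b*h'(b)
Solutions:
 h(b) = C1 + C2*erf(b/4)


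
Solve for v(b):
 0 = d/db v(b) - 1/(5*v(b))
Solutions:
 v(b) = -sqrt(C1 + 10*b)/5
 v(b) = sqrt(C1 + 10*b)/5


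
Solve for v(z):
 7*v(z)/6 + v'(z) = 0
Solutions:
 v(z) = C1*exp(-7*z/6)


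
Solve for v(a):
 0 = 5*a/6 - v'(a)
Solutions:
 v(a) = C1 + 5*a^2/12


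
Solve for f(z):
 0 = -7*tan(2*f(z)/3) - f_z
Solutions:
 f(z) = -3*asin(C1*exp(-14*z/3))/2 + 3*pi/2
 f(z) = 3*asin(C1*exp(-14*z/3))/2


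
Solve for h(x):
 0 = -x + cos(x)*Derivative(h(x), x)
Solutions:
 h(x) = C1 + Integral(x/cos(x), x)


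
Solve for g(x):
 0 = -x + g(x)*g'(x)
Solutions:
 g(x) = -sqrt(C1 + x^2)
 g(x) = sqrt(C1 + x^2)


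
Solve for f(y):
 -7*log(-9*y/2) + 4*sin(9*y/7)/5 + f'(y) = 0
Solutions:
 f(y) = C1 + 7*y*log(-y) - 7*y - 7*y*log(2) + 14*y*log(3) + 28*cos(9*y/7)/45


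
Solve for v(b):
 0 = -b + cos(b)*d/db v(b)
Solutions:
 v(b) = C1 + Integral(b/cos(b), b)


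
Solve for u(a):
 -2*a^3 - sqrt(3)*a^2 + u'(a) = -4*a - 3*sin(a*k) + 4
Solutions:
 u(a) = C1 + a^4/2 + sqrt(3)*a^3/3 - 2*a^2 + 4*a + 3*cos(a*k)/k


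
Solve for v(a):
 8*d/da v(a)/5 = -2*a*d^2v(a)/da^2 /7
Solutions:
 v(a) = C1 + C2/a^(23/5)


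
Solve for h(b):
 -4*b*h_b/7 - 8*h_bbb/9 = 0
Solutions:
 h(b) = C1 + Integral(C2*airyai(-42^(2/3)*b/14) + C3*airybi(-42^(2/3)*b/14), b)


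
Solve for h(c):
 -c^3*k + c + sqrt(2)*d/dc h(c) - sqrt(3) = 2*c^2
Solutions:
 h(c) = C1 + sqrt(2)*c^4*k/8 + sqrt(2)*c^3/3 - sqrt(2)*c^2/4 + sqrt(6)*c/2


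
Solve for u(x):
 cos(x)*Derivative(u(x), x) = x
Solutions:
 u(x) = C1 + Integral(x/cos(x), x)


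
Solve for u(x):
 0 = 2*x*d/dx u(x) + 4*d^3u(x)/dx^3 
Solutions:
 u(x) = C1 + Integral(C2*airyai(-2^(2/3)*x/2) + C3*airybi(-2^(2/3)*x/2), x)


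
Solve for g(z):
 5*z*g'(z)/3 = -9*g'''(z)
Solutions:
 g(z) = C1 + Integral(C2*airyai(-5^(1/3)*z/3) + C3*airybi(-5^(1/3)*z/3), z)


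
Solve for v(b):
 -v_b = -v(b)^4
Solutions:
 v(b) = (-1/(C1 + 3*b))^(1/3)
 v(b) = (-1/(C1 + b))^(1/3)*(-3^(2/3) - 3*3^(1/6)*I)/6
 v(b) = (-1/(C1 + b))^(1/3)*(-3^(2/3) + 3*3^(1/6)*I)/6


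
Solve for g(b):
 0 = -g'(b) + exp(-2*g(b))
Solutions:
 g(b) = log(-sqrt(C1 + 2*b))
 g(b) = log(C1 + 2*b)/2


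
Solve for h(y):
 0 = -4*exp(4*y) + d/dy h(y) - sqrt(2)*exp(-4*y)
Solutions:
 h(y) = C1 + exp(4*y) - sqrt(2)*exp(-4*y)/4


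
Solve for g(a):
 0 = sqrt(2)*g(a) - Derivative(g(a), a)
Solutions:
 g(a) = C1*exp(sqrt(2)*a)


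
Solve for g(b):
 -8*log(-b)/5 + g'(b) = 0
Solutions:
 g(b) = C1 + 8*b*log(-b)/5 - 8*b/5


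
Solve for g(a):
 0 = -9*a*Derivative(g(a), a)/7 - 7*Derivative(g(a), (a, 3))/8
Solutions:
 g(a) = C1 + Integral(C2*airyai(-2*3^(2/3)*7^(1/3)*a/7) + C3*airybi(-2*3^(2/3)*7^(1/3)*a/7), a)


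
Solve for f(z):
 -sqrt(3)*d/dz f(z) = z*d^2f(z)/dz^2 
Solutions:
 f(z) = C1 + C2*z^(1 - sqrt(3))


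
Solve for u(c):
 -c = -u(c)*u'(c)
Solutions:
 u(c) = -sqrt(C1 + c^2)
 u(c) = sqrt(C1 + c^2)


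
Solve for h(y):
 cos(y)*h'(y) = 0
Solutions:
 h(y) = C1


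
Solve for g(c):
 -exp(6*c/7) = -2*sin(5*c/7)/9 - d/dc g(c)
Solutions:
 g(c) = C1 + 7*exp(6*c/7)/6 + 14*cos(5*c/7)/45


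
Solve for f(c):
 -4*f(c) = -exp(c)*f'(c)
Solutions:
 f(c) = C1*exp(-4*exp(-c))


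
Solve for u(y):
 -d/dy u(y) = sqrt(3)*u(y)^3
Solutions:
 u(y) = -sqrt(2)*sqrt(-1/(C1 - sqrt(3)*y))/2
 u(y) = sqrt(2)*sqrt(-1/(C1 - sqrt(3)*y))/2


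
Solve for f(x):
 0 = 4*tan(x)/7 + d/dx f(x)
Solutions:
 f(x) = C1 + 4*log(cos(x))/7


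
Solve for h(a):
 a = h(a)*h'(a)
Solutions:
 h(a) = -sqrt(C1 + a^2)
 h(a) = sqrt(C1 + a^2)


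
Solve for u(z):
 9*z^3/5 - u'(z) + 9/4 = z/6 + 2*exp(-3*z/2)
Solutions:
 u(z) = C1 + 9*z^4/20 - z^2/12 + 9*z/4 + 4*exp(-3*z/2)/3
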